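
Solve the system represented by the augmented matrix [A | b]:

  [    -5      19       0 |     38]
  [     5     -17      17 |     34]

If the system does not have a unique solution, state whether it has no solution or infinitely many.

infinitely many solutions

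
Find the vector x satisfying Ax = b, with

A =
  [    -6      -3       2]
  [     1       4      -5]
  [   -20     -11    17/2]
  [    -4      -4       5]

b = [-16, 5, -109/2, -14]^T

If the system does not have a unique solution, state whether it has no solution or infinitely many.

Row-reduce:
R1 ← R1 / (-6).
R2 ← R2 − 1·R1.
R3 ← R3 + 20·R1.
R4 ← R4 + 4·R1.
R2 ← R2 / (7/2).
R1 ← R1 − 1/2·R2.
R3 ← R3 + 1·R2.
R4 ← R4 + 2·R2.
R3 ← R3 / (1/2).
R1 ← R1 − 1/3·R3.
R2 ← R2 + 4/3·R3.
R4 ← R4 − 1·R3.
Row 4 reduces to 0 = -1, a contradiction. The system is inconsistent.

no solution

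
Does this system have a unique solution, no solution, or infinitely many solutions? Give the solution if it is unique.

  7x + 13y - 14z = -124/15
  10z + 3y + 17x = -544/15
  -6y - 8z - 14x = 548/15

x = -4/5, y = -2, z = -5/3

Row-reduce the augmented matrix:
R1 ← R1 / (7).
R2 ← R2 − 17·R1.
R3 ← R3 + 14·R1.
R2 ← R2 / (-200/7).
R1 ← R1 − 13/7·R2.
R3 ← R3 − 20·R2.
R3 ← R3 / (-26/5).
R1 ← R1 − 43/50·R3.
R2 ← R2 + 77/50·R3.
Reading off the reduced rows gives x = -4/5, y = -2, z = -5/3.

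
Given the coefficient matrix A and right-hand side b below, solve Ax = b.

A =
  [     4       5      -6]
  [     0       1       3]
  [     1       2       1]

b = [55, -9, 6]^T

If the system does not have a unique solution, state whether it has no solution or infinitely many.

x_1 = 4, x_2 = 3, x_3 = -4

Row-reduce the augmented matrix:
R1 ← R1 / (4).
R3 ← R3 − 1·R1.
R1 ← R1 − 5/4·R2.
R3 ← R3 − 3/4·R2.
R3 ← R3 / (1/4).
R1 ← R1 + 21/4·R3.
R2 ← R2 − 3·R3.
Reading off the reduced rows gives x_1 = 4, x_2 = 3, x_3 = -4.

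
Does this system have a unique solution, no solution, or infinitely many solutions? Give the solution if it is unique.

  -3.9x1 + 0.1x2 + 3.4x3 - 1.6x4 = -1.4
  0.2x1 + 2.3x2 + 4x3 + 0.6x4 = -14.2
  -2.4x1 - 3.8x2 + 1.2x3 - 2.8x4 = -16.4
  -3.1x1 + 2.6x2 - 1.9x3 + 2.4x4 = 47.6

Row-reduce the augmented matrix:
R1 ← R1 / (-39/10).
R2 ← R2 − 1/5·R1.
R3 ← R3 + 12/5·R1.
R4 ← R4 + 31/10·R1.
R2 ← R2 / (899/390).
R1 ← R1 + 1/39·R2.
R3 ← R3 + 251/65·R2.
R4 ← R4 − 983/390·R2.
R3 ← R3 / (27422/4495).
R1 ← R1 + 742/899·R3.
R2 ← R2 − 1628/899·R3.
R4 ← R4 + 82411/8990·R3.
R4 ← R4 / (115266/68555).
R1 ← R1 − 3946/13711·R4.
R2 ← R2 − 6938/13711·R4.
R3 ← R3 + 2130/13711·R4.
Reading off the reduced rows gives x1 = -6, x2 = 4, x3 = -6, x4 = 3.

x1 = -6, x2 = 4, x3 = -6, x4 = 3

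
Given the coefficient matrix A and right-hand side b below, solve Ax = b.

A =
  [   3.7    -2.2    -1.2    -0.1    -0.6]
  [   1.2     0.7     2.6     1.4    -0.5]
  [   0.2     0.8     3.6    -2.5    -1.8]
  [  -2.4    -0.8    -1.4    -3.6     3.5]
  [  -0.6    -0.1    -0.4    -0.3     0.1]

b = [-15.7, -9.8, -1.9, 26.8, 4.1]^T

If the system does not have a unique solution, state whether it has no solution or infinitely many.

Row-reduce the augmented matrix:
R1 ← R1 / (37/10).
R2 ← R2 − 6/5·R1.
R3 ← R3 − 1/5·R1.
R4 ← R4 + 12/5·R1.
R5 ← R5 + 3/5·R1.
R2 ← R2 / (523/370).
R1 ← R1 + 22/37·R2.
R3 ← R3 − 34/37·R2.
R4 ← R4 + 412/185·R2.
R5 ← R5 + 169/370·R2.
R3 ← R3 / (4502/2615).
R1 ← R1 − 488/523·R3.
R2 ← R2 − 1106/523·R3.
R4 ← R4 − 6619/2615·R3.
R5 ← R5 − 971/2615·R3.
R4 ← R4 / (32673/9004).
R1 ← R1 − 5475/2251·R4.
R2 ← R2 − 23507/4502·R4.
R3 ← R3 + 17917/9004·R4.
R5 ← R5 − 39867/45020·R4.
R5 ← R5 / (-104799/108910).
R1 ← R1 + 29940/10891·R5.
R2 ← R2 + 58724/10891·R5.
R3 ← R3 − 39113/21782·R5.
R4 ← R4 − 14816/10891·R5.
Reading off the reduced rows gives x_1 = -6, x_2 = -4, x_3 = 1, x_4 = -1, x_5 = 2.

x_1 = -6, x_2 = -4, x_3 = 1, x_4 = -1, x_5 = 2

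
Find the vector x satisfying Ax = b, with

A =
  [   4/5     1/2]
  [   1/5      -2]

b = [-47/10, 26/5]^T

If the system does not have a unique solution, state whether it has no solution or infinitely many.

Row-reduce the augmented matrix:
R1 ← R1 / (4/5).
R2 ← R2 − 1/5·R1.
R2 ← R2 / (-17/8).
R1 ← R1 − 5/8·R2.
Reading off the reduced rows gives x_1 = -4, x_2 = -3.

x_1 = -4, x_2 = -3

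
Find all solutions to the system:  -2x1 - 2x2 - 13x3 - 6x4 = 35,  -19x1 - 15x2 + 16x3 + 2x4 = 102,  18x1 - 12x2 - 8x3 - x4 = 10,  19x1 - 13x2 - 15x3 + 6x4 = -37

Row-reduce the augmented matrix:
R1 ← R1 / (-2).
R2 ← R2 + 19·R1.
R3 ← R3 − 18·R1.
R4 ← R4 − 19·R1.
R2 ← R2 / (4).
R1 ← R1 − 1·R2.
R3 ← R3 + 30·R2.
R4 ← R4 + 32·R2.
R3 ← R3 / (3685/4).
R1 ← R1 + 227/8·R3.
R2 ← R2 − 279/8·R3.
R4 ← R4 − 1955/2·R3.
R4 ← R4 / (7252/737).
R1 ← R1 − 273/1474·R4.
R2 ← R2 − 119/1474·R4.
R3 ← R3 − 310/737·R4.
Reading off the reduced rows gives x1 = -2, x2 = -4, x3 = 1, x4 = -6.

x1 = -2, x2 = -4, x3 = 1, x4 = -6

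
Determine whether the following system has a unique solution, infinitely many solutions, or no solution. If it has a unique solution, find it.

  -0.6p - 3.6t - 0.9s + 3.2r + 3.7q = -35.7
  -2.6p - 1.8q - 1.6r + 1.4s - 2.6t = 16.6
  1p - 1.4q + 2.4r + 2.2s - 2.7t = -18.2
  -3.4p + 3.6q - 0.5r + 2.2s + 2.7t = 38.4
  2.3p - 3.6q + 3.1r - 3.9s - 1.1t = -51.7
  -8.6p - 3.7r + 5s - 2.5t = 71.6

Row-reduce the augmented matrix:
R1 ← R1 / (-3/5).
R2 ← R2 + 13/5·R1.
R3 ← R3 − 1·R1.
R4 ← R4 + 17/5·R1.
R5 ← R5 − 23/10·R1.
R6 ← R6 + 43/5·R1.
R2 ← R2 / (-107/6).
R1 ← R1 + 37/6·R2.
R3 ← R3 − 143/30·R2.
R4 ← R4 + 521/30·R2.
R5 ← R5 − 127/12·R2.
R6 ← R6 + 1591/30·R2.
R3 ← R3 / (9628/2675).
R1 ← R1 − 8/535·R3.
R2 ← R2 − 464/535·R3.
R4 ← R4 + 19107/5350·R3.
R5 ← R5 − 6621/1070·R3.
R6 ← R6 + 19107/5350·R3.
R4 ← R4 / (204063/48140).
R1 ← R1 + 822/2407·R4.
R2 ← R2 + 67/83·R4.
R3 ← R3 − 2831/4814·R4.
R5 ← R5 + 377591/48140·R4.
R6 ← R6 − 204063/48140·R4.
R5 ← R5 / (18810655/1632504).
R1 ← R1 − 265251/136042·R5.
R2 ← R2 − 1249609/816252·R5.
R3 ← R3 + 890059/408126·R5.
R4 ← R4 − 1011977/816252·R5.
R6 reduces to 0 = 0, so the extra equation is consistent.
Reading off the reduced rows gives p = -4, q = 0, r = -6, s = 5, t = 4.

p = -4, q = 0, r = -6, s = 5, t = 4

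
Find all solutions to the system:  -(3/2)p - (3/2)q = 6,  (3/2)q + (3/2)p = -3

no solution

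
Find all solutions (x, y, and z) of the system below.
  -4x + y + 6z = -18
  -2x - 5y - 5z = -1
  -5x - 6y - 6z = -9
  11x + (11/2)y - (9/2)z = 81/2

Row-reduce:
R1 ← R1 / (-4).
R2 ← R2 + 2·R1.
R3 ← R3 + 5·R1.
R4 ← R4 − 11·R1.
R2 ← R2 / (-11/2).
R1 ← R1 + 1/4·R2.
R3 ← R3 + 29/4·R2.
R4 ← R4 − 33/4·R2.
R3 ← R3 / (-65/22).
R1 ← R1 + 25/22·R3.
R2 ← R2 − 16/11·R3.
Row 4 reduces to 0 = 3, a contradiction. The system is inconsistent.

no solution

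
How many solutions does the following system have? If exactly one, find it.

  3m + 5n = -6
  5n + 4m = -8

m = -2, n = 0

Row-reduce the augmented matrix:
R1 ← R1 / (3).
R2 ← R2 − 4·R1.
R2 ← R2 / (-5/3).
R1 ← R1 − 5/3·R2.
Reading off the reduced rows gives m = -2, n = 0.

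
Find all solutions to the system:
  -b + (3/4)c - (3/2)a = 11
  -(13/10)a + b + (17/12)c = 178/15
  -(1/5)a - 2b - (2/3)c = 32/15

no solution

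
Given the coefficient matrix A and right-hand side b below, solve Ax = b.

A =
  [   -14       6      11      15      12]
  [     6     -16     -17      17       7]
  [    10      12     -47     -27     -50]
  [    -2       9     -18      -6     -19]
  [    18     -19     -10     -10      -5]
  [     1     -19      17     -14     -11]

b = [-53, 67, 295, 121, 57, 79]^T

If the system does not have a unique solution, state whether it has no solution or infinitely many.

Row-reduce the augmented matrix:
R1 ← R1 / (-14).
R2 ← R2 − 6·R1.
R3 ← R3 − 10·R1.
R4 ← R4 + 2·R1.
R5 ← R5 − 18·R1.
R6 ← R6 − 1·R1.
R2 ← R2 / (-94/7).
R1 ← R1 + 3/7·R2.
R3 ← R3 − 114/7·R2.
R4 ← R4 − 57/7·R2.
R5 ← R5 + 79/7·R2.
R6 ← R6 + 130/7·R2.
R3 ← R3 / (-2540/47).
R1 ← R1 + 37/94·R3.
R2 ← R2 − 43/47·R3.
R4 ← R4 + 1270/47·R3.
R5 ← R5 − 680/47·R3.
R6 ← R6 − 3269/94·R3.
Swap R4 and R5.
R4 ← R4 / (-909/127).
R1 ← R1 + 969/508·R4.
R2 ← R2 + 391/254·R4.
R3 ← R3 + 57/254·R4.
R6 ← R6 + 19063/508·R4.
Swap R5 and R6.
R5 ← R5 / (-14201/1818).
R1 ← R1 − 241/303·R5.
R2 ← R2 − 121/909·R5.
R3 ← R3 − 431/606·R5.
R4 ← R4 − 1759/1818·R5.
R6 reduces to 0 = 0, so the extra equation is consistent.
Reading off the reduced rows gives x_1 = -6, x_2 = -5, x_3 = -4, x_4 = -1, x_5 = -4.

x_1 = -6, x_2 = -5, x_3 = -4, x_4 = -1, x_5 = -4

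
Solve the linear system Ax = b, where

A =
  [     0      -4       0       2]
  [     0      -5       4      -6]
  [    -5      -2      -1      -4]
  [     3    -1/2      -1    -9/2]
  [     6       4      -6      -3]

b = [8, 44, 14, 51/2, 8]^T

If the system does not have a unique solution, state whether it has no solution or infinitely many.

Row-reduce:
Swap R1 and R3.
R1 ← R1 / (-5).
R4 ← R4 − 3·R1.
R5 ← R5 − 6·R1.
R2 ← R2 / (-5).
R1 ← R1 − 2/5·R2.
R3 ← R3 + 4·R2.
R4 ← R4 + 17/10·R2.
R5 ← R5 − 8/5·R2.
R3 ← R3 / (-16/5).
R1 ← R1 − 13/25·R3.
R2 ← R2 + 4/5·R3.
R4 ← R4 + 74/25·R3.
R5 ← R5 + 148/25·R3.
R4 ← R4 / (-223/20).
R1 ← R1 − 57/40·R4.
R2 ← R2 + 1/2·R4.
R3 ← R3 + 17/8·R4.
R5 ← R5 + 223/10·R4.
Row 5 reduces to 0 = 1, a contradiction. The system is inconsistent.

no solution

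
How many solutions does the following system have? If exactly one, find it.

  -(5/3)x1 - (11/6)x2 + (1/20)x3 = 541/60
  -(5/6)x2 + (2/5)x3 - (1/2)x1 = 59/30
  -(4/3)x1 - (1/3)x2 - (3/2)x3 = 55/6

Row-reduce:
R1 ← R1 / (-5/3).
R2 ← R2 + 1/2·R1.
R3 ← R3 + 4/3·R1.
R2 ← R2 / (-17/60).
R1 ← R1 − 11/10·R2.
R3 ← R3 − 17/15·R2.
Row 3 reduces to 0 = -1, a contradiction. The system is inconsistent.

no solution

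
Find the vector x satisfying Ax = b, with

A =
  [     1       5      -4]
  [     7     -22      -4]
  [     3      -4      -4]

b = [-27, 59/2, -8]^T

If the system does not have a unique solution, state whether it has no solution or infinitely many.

Row-reduce:
R2 ← R2 − 7·R1.
R3 ← R3 − 3·R1.
R2 ← R2 / (-57).
R1 ← R1 − 5·R2.
R3 ← R3 + 19·R2.
Row 3 reduces to 0 = 1/6, a contradiction. The system is inconsistent.

no solution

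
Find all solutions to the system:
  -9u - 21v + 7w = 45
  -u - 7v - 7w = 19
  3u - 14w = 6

infinitely many solutions

Row-reduce:
R1 ← R1 / (-9).
R2 ← R2 + 1·R1.
R3 ← R3 − 3·R1.
R2 ← R2 / (-14/3).
R1 ← R1 − 7/3·R2.
R3 ← R3 + 7·R2.
Rank is 2 with 3 unknowns, leaving w free.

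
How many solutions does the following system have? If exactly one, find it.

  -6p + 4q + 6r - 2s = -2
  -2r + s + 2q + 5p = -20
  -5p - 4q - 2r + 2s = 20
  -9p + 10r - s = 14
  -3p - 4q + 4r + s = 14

Row-reduce:
R1 ← R1 / (-6).
R2 ← R2 − 5·R1.
R3 ← R3 + 5·R1.
R4 ← R4 + 9·R1.
R5 ← R5 + 3·R1.
R2 ← R2 / (16/3).
R1 ← R1 + 2/3·R2.
R3 ← R3 + 22/3·R2.
R4 ← R4 + 6·R2.
R5 ← R5 + 6·R2.
R3 ← R3 / (-23/8).
R1 ← R1 + 5/8·R3.
R2 ← R2 − 9/16·R3.
R4 ← R4 − 35/8·R3.
R5 ← R5 − 35/8·R3.
R4 ← R4 / (125/23).
R1 ← R1 + 8/23·R4.
R2 ← R2 − 19/46·R4.
R3 ← R3 + 22/23·R4.
R5 ← R5 − 125/23·R4.
Row 5 reduces to 0 = -2, a contradiction. The system is inconsistent.

no solution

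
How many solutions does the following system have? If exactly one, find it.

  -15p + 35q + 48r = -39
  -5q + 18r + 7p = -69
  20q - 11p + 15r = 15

infinitely many solutions

Row-reduce:
R1 ← R1 / (-15).
R2 ← R2 − 7·R1.
R3 ← R3 + 11·R1.
R2 ← R2 / (34/3).
R1 ← R1 + 7/3·R2.
R3 ← R3 + 17/3·R2.
Rank is 2 with 3 unknowns, leaving r free.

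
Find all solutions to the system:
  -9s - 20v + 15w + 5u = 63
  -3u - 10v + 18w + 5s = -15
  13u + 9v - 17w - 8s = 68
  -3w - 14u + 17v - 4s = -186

Row-reduce the augmented matrix:
R1 ← R1 / (5).
R2 ← R2 + 3·R1.
R3 ← R3 − 13·R1.
R4 ← R4 + 14·R1.
R2 ← R2 / (-22).
R1 ← R1 + 4·R2.
R3 ← R3 − 61·R2.
R4 ← R4 + 39·R2.
R3 ← R3 / (415/22).
R1 ← R1 + 21/11·R3.
R2 ← R2 + 27/22·R3.
R4 ← R4 + 195/22·R3.
R4 ← R4 / (-9037/415).
R1 ← R1 + 583/2075·R4.
R2 ← R2 − 1967/2075·R4.
R3 ← R3 − 1572/2075·R4.
Reading off the reduced rows gives u = 6, v = -6, w = -4, s = 3.

u = 6, v = -6, w = -4, s = 3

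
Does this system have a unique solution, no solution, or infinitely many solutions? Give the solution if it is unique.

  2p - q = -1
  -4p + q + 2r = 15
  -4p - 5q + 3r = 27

p = -1, q = -1, r = 6

Row-reduce the augmented matrix:
R1 ← R1 / (2).
R2 ← R2 + 4·R1.
R3 ← R3 + 4·R1.
R2 ← R2 / (-1).
R1 ← R1 + 1/2·R2.
R3 ← R3 + 7·R2.
R3 ← R3 / (-11).
R1 ← R1 + 1·R3.
R2 ← R2 + 2·R3.
Reading off the reduced rows gives p = -1, q = -1, r = 6.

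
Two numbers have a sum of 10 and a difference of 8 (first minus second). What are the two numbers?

Let x = first number, y = second number.
  x + y = 10
  x - y = 8
From equation 1: x = 10 − y.
Substitute into equation 2 and solve: y = 1.
Then x = 9.

first number: 9, second number: 1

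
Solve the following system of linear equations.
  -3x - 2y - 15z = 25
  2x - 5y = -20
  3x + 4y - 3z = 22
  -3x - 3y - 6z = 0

no solution

Row-reduce:
R1 ← R1 / (-3).
R2 ← R2 − 2·R1.
R3 ← R3 − 3·R1.
R4 ← R4 + 3·R1.
R2 ← R2 / (-19/3).
R1 ← R1 − 2/3·R2.
R3 ← R3 − 2·R2.
R4 ← R4 + 1·R2.
R3 ← R3 / (-402/19).
R1 ← R1 − 75/19·R3.
R2 ← R2 − 30/19·R3.
R4 ← R4 − 201/19·R3.
Row 4 reduces to 0 = -3/2, a contradiction. The system is inconsistent.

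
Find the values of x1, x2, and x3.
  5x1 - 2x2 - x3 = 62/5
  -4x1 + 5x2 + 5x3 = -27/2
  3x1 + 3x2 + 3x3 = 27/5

Row-reduce the augmented matrix:
R1 ← R1 / (5).
R2 ← R2 + 4·R1.
R3 ← R3 − 3·R1.
R2 ← R2 / (17/5).
R1 ← R1 + 2/5·R2.
R3 ← R3 − 21/5·R2.
R3 ← R3 / (-27/17).
R1 ← R1 − 5/17·R3.
R2 ← R2 − 21/17·R3.
Reading off the reduced rows gives x1 = 5/2, x2 = 4/5, x3 = -3/2.

x1 = 5/2, x2 = 4/5, x3 = -3/2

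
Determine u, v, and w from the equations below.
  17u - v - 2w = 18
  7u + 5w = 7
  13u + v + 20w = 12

u = 1, v = -1, w = 0

Row-reduce the augmented matrix:
R1 ← R1 / (17).
R2 ← R2 − 7·R1.
R3 ← R3 − 13·R1.
R2 ← R2 / (7/17).
R1 ← R1 + 1/17·R2.
R3 ← R3 − 30/17·R2.
R3 ← R3 / (-24/7).
R1 ← R1 − 5/7·R3.
R2 ← R2 − 99/7·R3.
Reading off the reduced rows gives u = 1, v = -1, w = 0.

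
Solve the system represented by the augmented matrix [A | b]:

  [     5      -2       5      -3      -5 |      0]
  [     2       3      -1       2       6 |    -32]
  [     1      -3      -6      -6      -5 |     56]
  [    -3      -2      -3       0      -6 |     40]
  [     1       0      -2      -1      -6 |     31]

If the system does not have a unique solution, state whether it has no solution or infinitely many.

Row-reduce the augmented matrix:
R1 ← R1 / (5).
R2 ← R2 − 2·R1.
R3 ← R3 − 1·R1.
R4 ← R4 + 3·R1.
R5 ← R5 − 1·R1.
R2 ← R2 / (19/5).
R1 ← R1 + 2/5·R2.
R3 ← R3 + 13/5·R2.
R4 ← R4 + 16/5·R2.
R5 ← R5 − 2/5·R2.
R3 ← R3 / (-172/19).
R1 ← R1 − 13/19·R3.
R2 ← R2 + 15/19·R3.
R4 ← R4 + 48/19·R3.
R5 ← R5 + 51/19·R3.
R4 ← R4 / (77/43).
R1 ← R1 + 87/172·R4.
R2 ← R2 − 193/172·R4.
R3 ← R3 − 61/172·R4.
R5 ← R5 − 37/172·R4.
R5 ← R5 / (-1835/308).
R1 ← R1 + 247/308·R5.
R2 ← R2 − 1125/308·R5.
R3 ← R3 − 113/308·R5.
R4 ← R4 + 115/77·R5.
Reading off the reduced rows gives x_1 = -3, x_2 = 1, x_3 = -3, x_4 = -4, x_5 = -4.

x_1 = -3, x_2 = 1, x_3 = -3, x_4 = -4, x_5 = -4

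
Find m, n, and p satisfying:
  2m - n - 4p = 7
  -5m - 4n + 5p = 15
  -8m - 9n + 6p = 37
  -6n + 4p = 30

m = 1, n = -5, p = 0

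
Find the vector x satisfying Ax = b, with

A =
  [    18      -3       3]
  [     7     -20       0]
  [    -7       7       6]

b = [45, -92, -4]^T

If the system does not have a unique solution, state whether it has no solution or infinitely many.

x_1 = 4, x_2 = 6, x_3 = -3

Row-reduce the augmented matrix:
R1 ← R1 / (18).
R2 ← R2 − 7·R1.
R3 ← R3 + 7·R1.
R2 ← R2 / (-113/6).
R1 ← R1 + 1/6·R2.
R3 ← R3 − 35/6·R2.
R3 ← R3 / (769/113).
R1 ← R1 − 20/113·R3.
R2 ← R2 − 7/113·R3.
Reading off the reduced rows gives x_1 = 4, x_2 = 6, x_3 = -3.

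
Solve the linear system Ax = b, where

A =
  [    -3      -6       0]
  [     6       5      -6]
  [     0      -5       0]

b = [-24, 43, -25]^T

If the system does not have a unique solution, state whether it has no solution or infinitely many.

x_1 = -2, x_2 = 5, x_3 = -5

Row-reduce the augmented matrix:
R1 ← R1 / (-3).
R2 ← R2 − 6·R1.
R2 ← R2 / (-7).
R1 ← R1 − 2·R2.
R3 ← R3 + 5·R2.
R3 ← R3 / (30/7).
R1 ← R1 + 12/7·R3.
R2 ← R2 − 6/7·R3.
Reading off the reduced rows gives x_1 = -2, x_2 = 5, x_3 = -5.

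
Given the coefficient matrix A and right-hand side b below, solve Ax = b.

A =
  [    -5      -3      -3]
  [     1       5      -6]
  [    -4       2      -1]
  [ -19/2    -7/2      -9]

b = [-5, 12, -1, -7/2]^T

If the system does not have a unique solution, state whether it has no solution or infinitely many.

Row-reduce:
R1 ← R1 / (-5).
R2 ← R2 − 1·R1.
R3 ← R3 + 4·R1.
R4 ← R4 + 19/2·R1.
R2 ← R2 / (22/5).
R1 ← R1 − 3/5·R2.
R3 ← R3 − 22/5·R2.
R4 ← R4 − 11/5·R2.
R3 ← R3 / (8).
R1 ← R1 − 3/2·R3.
R2 ← R2 + 3/2·R3.
Row 4 reduces to 0 = 1/2, a contradiction. The system is inconsistent.

no solution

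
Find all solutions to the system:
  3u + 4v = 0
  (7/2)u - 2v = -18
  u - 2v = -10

Row-reduce:
R1 ← R1 / (3).
R2 ← R2 − 7/2·R1.
R3 ← R3 − 1·R1.
R2 ← R2 / (-20/3).
R1 ← R1 − 4/3·R2.
R3 ← R3 + 10/3·R2.
Row 3 reduces to 0 = -1, a contradiction. The system is inconsistent.

no solution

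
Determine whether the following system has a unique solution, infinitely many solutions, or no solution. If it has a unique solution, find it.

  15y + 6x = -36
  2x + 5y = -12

infinitely many solutions

Row-reduce:
R1 ← R1 / (6).
R2 ← R2 − 2·R1.
Rank is 1 with 2 unknowns, leaving y free.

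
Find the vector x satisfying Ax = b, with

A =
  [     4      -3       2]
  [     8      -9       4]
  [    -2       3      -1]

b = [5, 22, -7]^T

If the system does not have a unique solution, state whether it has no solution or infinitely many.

Row-reduce:
R1 ← R1 / (4).
R2 ← R2 − 8·R1.
R3 ← R3 + 2·R1.
R2 ← R2 / (-3).
R1 ← R1 + 3/4·R2.
R3 ← R3 − 3/2·R2.
Row 3 reduces to 0 = 3/2, a contradiction. The system is inconsistent.

no solution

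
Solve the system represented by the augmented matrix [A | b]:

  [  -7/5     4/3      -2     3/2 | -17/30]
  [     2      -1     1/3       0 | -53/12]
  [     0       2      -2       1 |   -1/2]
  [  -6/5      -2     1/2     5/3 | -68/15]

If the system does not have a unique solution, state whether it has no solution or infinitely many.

x_1 = -3/2, x_2 = 7/4, x_3 = 1, x_4 = -2

Row-reduce the augmented matrix:
R1 ← R1 / (-7/5).
R2 ← R2 − 2·R1.
R4 ← R4 + 6/5·R1.
R2 ← R2 / (19/21).
R1 ← R1 + 20/21·R2.
R3 ← R3 − 2·R2.
R4 ← R4 + 22/7·R2.
R3 ← R3 / (68/19).
R1 ← R1 + 70/57·R3.
R2 ← R2 + 53/19·R3.
R4 ← R4 + 249/38·R3.
R4 ← R4 / (401/408).
R1 ← R1 + 5/51·R4.
R2 ← R2 + 37/68·R4.
R3 ← R3 + 71/68·R4.
Reading off the reduced rows gives x_1 = -3/2, x_2 = 7/4, x_3 = 1, x_4 = -2.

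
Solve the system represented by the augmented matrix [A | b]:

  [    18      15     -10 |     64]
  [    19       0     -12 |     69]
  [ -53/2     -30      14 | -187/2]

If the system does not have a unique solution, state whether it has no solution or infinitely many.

infinitely many solutions

Row-reduce:
R1 ← R1 / (18).
R2 ← R2 − 19·R1.
R3 ← R3 + 53/2·R1.
R2 ← R2 / (-95/6).
R1 ← R1 − 5/6·R2.
R3 ← R3 + 95/12·R2.
Rank is 2 with 3 unknowns, leaving x_3 free.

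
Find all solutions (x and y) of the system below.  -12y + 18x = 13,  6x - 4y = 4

no solution

Row-reduce:
R1 ← R1 / (18).
R2 ← R2 − 6·R1.
Row 2 reduces to 0 = -1/3, a contradiction. The system is inconsistent.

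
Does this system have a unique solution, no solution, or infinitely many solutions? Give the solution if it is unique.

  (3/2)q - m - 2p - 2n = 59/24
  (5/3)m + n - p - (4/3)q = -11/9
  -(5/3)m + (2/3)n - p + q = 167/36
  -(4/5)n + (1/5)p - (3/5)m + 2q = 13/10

m = -4/3, n = 1, p = -1, q = 3/4

Row-reduce the augmented matrix:
R1 ← R1 / (-1).
R2 ← R2 − 5/3·R1.
R3 ← R3 + 5/3·R1.
R4 ← R4 + 3/5·R1.
R2 ← R2 / (-7/3).
R1 ← R1 − 2·R2.
R3 ← R3 − 4·R2.
R4 ← R4 − 2/5·R2.
R3 ← R3 / (-107/21).
R1 ← R1 + 12/7·R3.
R2 ← R2 − 13/7·R3.
R4 ← R4 − 23/35·R3.
R4 ← R4 / (146/107).
R1 ← R1 + 143/214·R4.
R2 ← R2 + 34/107·R4.
R3 ← R3 + 21/214·R4.
Reading off the reduced rows gives m = -4/3, n = 1, p = -1, q = 3/4.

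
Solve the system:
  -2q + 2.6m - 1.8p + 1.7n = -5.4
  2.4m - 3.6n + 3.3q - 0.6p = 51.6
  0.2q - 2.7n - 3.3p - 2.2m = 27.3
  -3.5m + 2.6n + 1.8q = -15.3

Row-reduce the augmented matrix:
R1 ← R1 / (13/5).
R2 ← R2 − 12/5·R1.
R3 ← R3 + 11/5·R1.
R4 ← R4 + 7/2·R1.
R2 ← R2 / (-336/65).
R1 ← R1 − 17/26·R2.
R3 ← R3 + 82/65·R2.
R4 ← R4 − 1271/260·R2.
R3 ← R3 / (-1423/280).
R1 ← R1 + 125/224·R3.
R2 ← R2 + 23/112·R3.
R4 ← R4 + 3179/2240·R3.
R4 ← R4 / (1079607/227680).
R1 ← R1 − 4177/22768·R4.
R2 ← R2 + 10069/11384·R4.
R3 ← R3 − 1539/2846·R4.
Reading off the reduced rows gives m = 3, n = -6, p = -5, q = 6.

m = 3, n = -6, p = -5, q = 6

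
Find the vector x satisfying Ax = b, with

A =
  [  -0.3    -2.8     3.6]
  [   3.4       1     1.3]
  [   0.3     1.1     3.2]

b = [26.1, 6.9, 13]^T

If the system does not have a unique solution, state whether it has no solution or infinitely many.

x_1 = 1, x_2 = -3, x_3 = 5

Row-reduce the augmented matrix:
R1 ← R1 / (-3/10).
R2 ← R2 − 17/5·R1.
R3 ← R3 − 3/10·R1.
R2 ← R2 / (-461/15).
R1 ← R1 − 28/3·R2.
R3 ← R3 + 17/10·R2.
R3 ← R3 / (8245/1844).
R1 ← R1 − 362/461·R3.
R2 ← R2 + 1263/922·R3.
Reading off the reduced rows gives x_1 = 1, x_2 = -3, x_3 = 5.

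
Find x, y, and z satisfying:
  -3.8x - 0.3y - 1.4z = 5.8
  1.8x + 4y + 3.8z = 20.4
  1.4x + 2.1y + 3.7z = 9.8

Row-reduce the augmented matrix:
R1 ← R1 / (-19/5).
R2 ← R2 − 9/5·R1.
R3 ← R3 − 7/5·R1.
R2 ← R2 / (733/190).
R1 ← R1 − 3/38·R2.
R3 ← R3 − 189/95·R2.
R3 ← R3 / (11483/7330).
R1 ← R1 − 223/733·R3.
R2 ← R2 − 596/733·R3.
Reading off the reduced rows gives x = -2, y = 6, z = 0.

x = -2, y = 6, z = 0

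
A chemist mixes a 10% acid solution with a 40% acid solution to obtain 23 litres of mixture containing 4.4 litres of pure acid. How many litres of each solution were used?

litres of solution A: 16, litres of solution B: 7

Let a = litres of solution A, b = litres of solution B.
  a + b = 23
  (2/5)b + (1/10)a = 22/5
From equation 1: a = 23 − b.
Substitute into equation 2 and solve: b = 7.
Then a = 16.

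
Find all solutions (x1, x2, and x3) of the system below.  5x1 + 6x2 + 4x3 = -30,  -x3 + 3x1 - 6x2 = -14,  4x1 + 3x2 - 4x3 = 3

x1 = -4, x2 = 1, x3 = -4

Row-reduce the augmented matrix:
R1 ← R1 / (5).
R2 ← R2 − 3·R1.
R3 ← R3 − 4·R1.
R2 ← R2 / (-48/5).
R1 ← R1 − 6/5·R2.
R3 ← R3 + 9/5·R2.
R3 ← R3 / (-105/16).
R1 ← R1 − 3/8·R3.
R2 ← R2 − 17/48·R3.
Reading off the reduced rows gives x1 = -4, x2 = 1, x3 = -4.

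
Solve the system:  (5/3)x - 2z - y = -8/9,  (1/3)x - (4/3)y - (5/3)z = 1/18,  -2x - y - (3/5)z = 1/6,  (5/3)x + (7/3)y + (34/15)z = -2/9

x = 2/3, y = -3, z = 5/2

Row-reduce the augmented matrix:
R1 ← R1 / (5/3).
R2 ← R2 − 1/3·R1.
R3 ← R3 + 2·R1.
R4 ← R4 − 5/3·R1.
R2 ← R2 / (-17/15).
R1 ← R1 + 3/5·R2.
R3 ← R3 + 11/5·R2.
R4 ← R4 − 10/3·R2.
R3 ← R3 / (-46/85).
R1 ← R1 + 9/17·R3.
R2 ← R2 − 19/17·R3.
R4 ← R4 − 46/85·R3.
R4 reduces to 0 = 0, so the extra equation is consistent.
Reading off the reduced rows gives x = 2/3, y = -3, z = 5/2.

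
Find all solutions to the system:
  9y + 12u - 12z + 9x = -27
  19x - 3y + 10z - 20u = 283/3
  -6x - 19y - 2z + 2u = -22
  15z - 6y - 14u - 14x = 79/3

x = 7/3, y = 0, z = 3, u = -1

Row-reduce the augmented matrix:
R1 ← R1 / (9).
R2 ← R2 − 19·R1.
R3 ← R3 + 6·R1.
R4 ← R4 + 14·R1.
R2 ← R2 / (-22).
R1 ← R1 − 1·R2.
R3 ← R3 + 13·R2.
R4 ← R4 − 8·R2.
R3 ← R3 / (-1019/33).
R1 ← R1 − 3/11·R3.
R2 ← R2 + 53/33·R3.
R4 ← R4 − 101/11·R3.
R4 ← R4 / (-896/1019).
R1 ← R1 + 410/1019·R4.
R2 ← R2 − 150/1019·R4.
R3 ← R3 + 1214/1019·R4.
Reading off the reduced rows gives x = 7/3, y = 0, z = 3, u = -1.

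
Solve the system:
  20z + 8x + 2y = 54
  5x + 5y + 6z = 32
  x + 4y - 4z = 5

infinitely many solutions

Row-reduce:
R1 ← R1 / (8).
R2 ← R2 − 5·R1.
R3 ← R3 − 1·R1.
R2 ← R2 / (15/4).
R1 ← R1 − 1/4·R2.
R3 ← R3 − 15/4·R2.
Rank is 2 with 3 unknowns, leaving z free.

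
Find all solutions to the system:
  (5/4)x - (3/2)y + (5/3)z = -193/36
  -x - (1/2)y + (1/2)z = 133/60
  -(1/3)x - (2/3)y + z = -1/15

x = -14/5, y = 1/2, z = -2/3

Row-reduce the augmented matrix:
R1 ← R1 / (5/4).
R2 ← R2 + 1·R1.
R3 ← R3 + 1/3·R1.
R2 ← R2 / (-17/10).
R1 ← R1 + 6/5·R2.
R3 ← R3 + 16/15·R2.
R3 ← R3 / (5/17).
R1 ← R1 − 2/51·R3.
R2 ← R2 + 55/51·R3.
Reading off the reduced rows gives x = -14/5, y = 1/2, z = -2/3.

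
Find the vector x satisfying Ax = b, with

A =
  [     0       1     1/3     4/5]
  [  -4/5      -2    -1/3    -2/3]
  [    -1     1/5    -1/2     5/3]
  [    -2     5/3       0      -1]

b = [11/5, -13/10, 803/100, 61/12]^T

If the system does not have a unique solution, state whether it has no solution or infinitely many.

Row-reduce the augmented matrix:
Swap R1 and R2.
R1 ← R1 / (-4/5).
R3 ← R3 + 1·R1.
R4 ← R4 + 2·R1.
R1 ← R1 − 5/2·R2.
R3 ← R3 − 27/10·R2.
R4 ← R4 − 20/3·R2.
R3 ← R3 / (-59/60).
R1 ← R1 + 5/12·R3.
R2 ← R2 − 1/3·R3.
R4 ← R4 + 25/18·R3.
R4 ← R4 / (-911/177).
R1 ← R1 + 232/177·R4.
R2 ← R2 − 54/59·R4.
R3 ← R3 + 102/295·R4.
Reading off the reduced rows gives x_1 = -5/2, x_2 = 7/5, x_3 = -3, x_4 = 9/4.

x_1 = -5/2, x_2 = 7/5, x_3 = -3, x_4 = 9/4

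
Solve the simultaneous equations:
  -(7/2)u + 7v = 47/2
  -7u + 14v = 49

Row-reduce:
R1 ← R1 / (-7/2).
R2 ← R2 + 7·R1.
Row 2 reduces to 0 = 2, a contradiction. The system is inconsistent.

no solution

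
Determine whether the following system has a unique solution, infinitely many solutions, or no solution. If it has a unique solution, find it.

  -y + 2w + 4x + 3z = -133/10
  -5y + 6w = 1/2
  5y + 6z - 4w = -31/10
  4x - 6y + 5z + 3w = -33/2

x = -3, y = 1/2, z = -3/5, w = 1/2

Row-reduce the augmented matrix:
R1 ← R1 / (4).
R4 ← R4 − 4·R1.
R2 ← R2 / (-5).
R1 ← R1 + 1/4·R2.
R3 ← R3 − 5·R2.
R4 ← R4 + 5·R2.
R3 ← R3 / (6).
R1 ← R1 − 3/4·R3.
R4 ← R4 − 2·R3.
R4 ← R4 / (-17/3).
R1 ← R1 + 1/20·R4.
R2 ← R2 + 6/5·R4.
R3 ← R3 − 1/3·R4.
Reading off the reduced rows gives x = -3, y = 1/2, z = -3/5, w = 1/2.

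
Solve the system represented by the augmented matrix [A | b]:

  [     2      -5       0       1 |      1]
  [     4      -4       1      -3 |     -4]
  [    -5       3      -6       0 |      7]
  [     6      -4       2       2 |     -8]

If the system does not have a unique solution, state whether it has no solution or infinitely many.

Row-reduce the augmented matrix:
R1 ← R1 / (2).
R2 ← R2 − 4·R1.
R3 ← R3 + 5·R1.
R4 ← R4 − 6·R1.
R2 ← R2 / (6).
R1 ← R1 + 5/2·R2.
R3 ← R3 + 19/2·R2.
R4 ← R4 − 11·R2.
R3 ← R3 / (-53/12).
R1 ← R1 − 5/12·R3.
R2 ← R2 − 1/6·R3.
R4 ← R4 − 1/6·R3.
R4 ← R4 / (422/53).
R1 ← R1 + 111/53·R4.
R2 ← R2 + 55/53·R4.
R3 ← R3 − 65/53·R4.
Reading off the reduced rows gives x_1 = -2, x_2 = -1, x_3 = 0, x_4 = 0.

x_1 = -2, x_2 = -1, x_3 = 0, x_4 = 0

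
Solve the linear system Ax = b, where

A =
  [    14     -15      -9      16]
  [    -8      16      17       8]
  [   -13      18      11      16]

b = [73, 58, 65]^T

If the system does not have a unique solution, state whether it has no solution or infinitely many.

infinitely many solutions

Row-reduce:
R1 ← R1 / (14).
R2 ← R2 + 8·R1.
R3 ← R3 + 13·R1.
R2 ← R2 / (52/7).
R1 ← R1 + 15/14·R2.
R3 ← R3 − 57/14·R2.
R3 ← R3 / (-401/104).
R1 ← R1 − 111/104·R3.
R2 ← R2 − 83/52·R3.
Rank is 3 with 4 unknowns, leaving x_4 free.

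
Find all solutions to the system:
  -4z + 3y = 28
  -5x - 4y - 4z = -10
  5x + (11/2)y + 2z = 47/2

no solution

Row-reduce:
Swap R1 and R2.
R1 ← R1 / (-5).
R3 ← R3 − 5·R1.
R2 ← R2 / (3).
R1 ← R1 − 4/5·R2.
R3 ← R3 − 3/2·R2.
Row 3 reduces to 0 = -1/2, a contradiction. The system is inconsistent.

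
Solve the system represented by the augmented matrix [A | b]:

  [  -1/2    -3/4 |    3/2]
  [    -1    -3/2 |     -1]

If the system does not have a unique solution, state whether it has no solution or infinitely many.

no solution

Row-reduce:
R1 ← R1 / (-1/2).
R2 ← R2 + 1·R1.
Row 2 reduces to 0 = -4, a contradiction. The system is inconsistent.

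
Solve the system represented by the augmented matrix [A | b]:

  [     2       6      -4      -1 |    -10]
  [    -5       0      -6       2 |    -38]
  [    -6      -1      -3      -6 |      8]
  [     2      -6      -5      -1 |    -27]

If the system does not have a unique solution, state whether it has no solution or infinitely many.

x_1 = 0, x_2 = 1, x_3 = 5, x_4 = -4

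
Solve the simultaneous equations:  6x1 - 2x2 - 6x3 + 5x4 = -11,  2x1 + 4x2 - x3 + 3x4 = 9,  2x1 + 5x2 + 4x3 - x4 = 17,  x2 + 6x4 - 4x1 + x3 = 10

x1 = 0, x2 = 2, x3 = 2, x4 = 1

Row-reduce the augmented matrix:
R1 ← R1 / (6).
R2 ← R2 − 2·R1.
R3 ← R3 − 2·R1.
R4 ← R4 + 4·R1.
R2 ← R2 / (14/3).
R1 ← R1 + 1/3·R2.
R3 ← R3 − 17/3·R2.
R4 ← R4 + 1/3·R2.
R3 ← R3 / (67/14).
R1 ← R1 + 13/14·R3.
R2 ← R2 − 3/14·R3.
R4 ← R4 + 41/14·R3.
R4 ← R4 / (456/67).
R1 ← R1 − 13/134·R4.
R2 ← R2 − 32/67·R4.
R3 ← R3 + 60/67·R4.
Reading off the reduced rows gives x1 = 0, x2 = 2, x3 = 2, x4 = 1.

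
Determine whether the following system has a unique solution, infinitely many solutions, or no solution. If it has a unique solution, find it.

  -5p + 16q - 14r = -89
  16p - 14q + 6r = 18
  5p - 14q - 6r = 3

p = -3, q = -3, r = 4

Row-reduce the augmented matrix:
R1 ← R1 / (-5).
R2 ← R2 − 16·R1.
R3 ← R3 − 5·R1.
R2 ← R2 / (186/5).
R1 ← R1 + 16/5·R2.
R3 ← R3 − 2·R2.
R3 ← R3 / (-1666/93).
R1 ← R1 + 50/93·R3.
R2 ← R2 + 97/93·R3.
Reading off the reduced rows gives p = -3, q = -3, r = 4.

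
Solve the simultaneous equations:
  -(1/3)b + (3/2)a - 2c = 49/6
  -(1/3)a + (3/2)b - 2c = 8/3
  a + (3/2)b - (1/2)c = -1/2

Row-reduce the augmented matrix:
R1 ← R1 / (3/2).
R2 ← R2 + 1/3·R1.
R3 ← R3 − 1·R1.
R2 ← R2 / (77/54).
R1 ← R1 + 2/9·R2.
R3 ← R3 − 31/18·R2.
R3 ← R3 / (53/14).
R1 ← R1 + 12/7·R3.
R2 ← R2 + 12/7·R3.
Reading off the reduced rows gives a = 1, b = -2, c = -3.

a = 1, b = -2, c = -3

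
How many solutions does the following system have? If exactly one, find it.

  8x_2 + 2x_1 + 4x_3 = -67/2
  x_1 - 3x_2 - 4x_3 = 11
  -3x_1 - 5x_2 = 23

no solution

Row-reduce:
R1 ← R1 / (2).
R2 ← R2 − 1·R1.
R3 ← R3 + 3·R1.
R2 ← R2 / (-7).
R1 ← R1 − 4·R2.
R3 ← R3 − 7·R2.
Row 3 reduces to 0 = 1/2, a contradiction. The system is inconsistent.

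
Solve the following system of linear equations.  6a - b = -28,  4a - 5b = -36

a = -4, b = 4

Row-reduce the augmented matrix:
R1 ← R1 / (6).
R2 ← R2 − 4·R1.
R2 ← R2 / (-13/3).
R1 ← R1 + 1/6·R2.
Reading off the reduced rows gives a = -4, b = 4.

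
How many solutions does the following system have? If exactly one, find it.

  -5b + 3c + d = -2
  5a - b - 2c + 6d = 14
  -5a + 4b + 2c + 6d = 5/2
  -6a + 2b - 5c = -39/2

Row-reduce the augmented matrix:
Swap R1 and R2.
R1 ← R1 / (5).
R3 ← R3 + 5·R1.
R4 ← R4 + 6·R1.
R2 ← R2 / (-5).
R1 ← R1 + 1/5·R2.
R3 ← R3 − 3·R2.
R4 ← R4 − 4/5·R2.
R3 ← R3 / (9/5).
R1 ← R1 + 13/25·R3.
R2 ← R2 + 3/5·R3.
R4 ← R4 + 173/25·R3.
R4 ← R4 / (279/5).
R1 ← R1 − 24/5·R4.
R2 ← R2 − 4·R4.
R3 ← R3 − 7·R4.
Reading off the reduced rows gives a = 5/2, b = 3/2, c = 3/2, d = 1.

a = 5/2, b = 3/2, c = 3/2, d = 1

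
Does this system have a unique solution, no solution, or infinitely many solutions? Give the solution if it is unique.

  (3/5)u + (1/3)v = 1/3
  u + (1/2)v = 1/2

u = 0, v = 1

From equation 2: u = 1/2 − 1/2·v.
Substitute into equation 1 and solve: v = 1.
Then u = 0.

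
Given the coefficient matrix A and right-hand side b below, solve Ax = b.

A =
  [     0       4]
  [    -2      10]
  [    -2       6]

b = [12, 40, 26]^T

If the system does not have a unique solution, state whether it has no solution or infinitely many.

no solution

Row-reduce:
Swap R1 and R2.
R1 ← R1 / (-2).
R3 ← R3 + 2·R1.
R2 ← R2 / (4).
R1 ← R1 + 5·R2.
R3 ← R3 + 4·R2.
Row 3 reduces to 0 = -2, a contradiction. The system is inconsistent.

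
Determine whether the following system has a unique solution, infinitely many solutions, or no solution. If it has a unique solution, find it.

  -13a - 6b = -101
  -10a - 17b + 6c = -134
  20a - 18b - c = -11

Row-reduce the augmented matrix:
R1 ← R1 / (-13).
R2 ← R2 + 10·R1.
R3 ← R3 − 20·R1.
R2 ← R2 / (-161/13).
R1 ← R1 − 6/13·R2.
R3 ← R3 + 354/13·R2.
R3 ← R3 / (-2285/161).
R1 ← R1 − 36/161·R3.
R2 ← R2 + 78/161·R3.
Reading off the reduced rows gives a = 5, b = 6, c = 3.

a = 5, b = 6, c = 3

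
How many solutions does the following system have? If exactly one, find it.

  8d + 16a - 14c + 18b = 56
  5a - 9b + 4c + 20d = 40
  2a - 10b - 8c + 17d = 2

Row-reduce:
R1 ← R1 / (16).
R2 ← R2 − 5·R1.
R3 ← R3 − 2·R1.
R2 ← R2 / (-117/8).
R1 ← R1 − 9/8·R2.
R3 ← R3 + 49/4·R2.
R3 ← R3 / (-1552/117).
R1 ← R1 + 3/13·R3.
R2 ← R2 + 67/117·R3.
Rank is 3 with 4 unknowns, leaving d free.

infinitely many solutions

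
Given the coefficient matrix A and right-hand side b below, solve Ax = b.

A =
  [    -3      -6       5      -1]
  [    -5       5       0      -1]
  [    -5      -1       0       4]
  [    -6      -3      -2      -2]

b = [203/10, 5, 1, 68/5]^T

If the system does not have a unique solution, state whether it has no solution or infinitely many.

x_1 = -8/5, x_2 = -1, x_3 = 3/2, x_4 = -2

Row-reduce the augmented matrix:
R1 ← R1 / (-3).
R2 ← R2 + 5·R1.
R3 ← R3 + 5·R1.
R4 ← R4 + 6·R1.
R2 ← R2 / (15).
R1 ← R1 − 2·R2.
R3 ← R3 − 9·R2.
R4 ← R4 − 9·R2.
R3 ← R3 / (-10/3).
R1 ← R1 + 5/9·R3.
R2 ← R2 + 5/9·R3.
R4 ← R4 + 7·R3.
R4 ← R4 / (-573/50).
R1 ← R1 + 19/30·R4.
R2 ← R2 + 5/6·R4.
R3 ← R3 + 79/50·R4.
Reading off the reduced rows gives x_1 = -8/5, x_2 = -1, x_3 = 3/2, x_4 = -2.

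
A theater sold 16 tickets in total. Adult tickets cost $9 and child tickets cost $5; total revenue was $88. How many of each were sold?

adult tickets: 2, child tickets: 14

Let a = adult tickets, c = child tickets.
  a + c = 16
  9a + 5c = 88
From equation 1: a = 16 − c.
Substitute into equation 2 and solve: c = 14.
Then a = 2.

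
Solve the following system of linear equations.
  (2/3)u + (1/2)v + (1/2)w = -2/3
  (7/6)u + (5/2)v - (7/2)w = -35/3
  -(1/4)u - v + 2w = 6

Row-reduce:
R1 ← R1 / (2/3).
R2 ← R2 − 7/6·R1.
R3 ← R3 + 1/4·R1.
R2 ← R2 / (13/8).
R1 ← R1 − 3/4·R2.
R3 ← R3 + 13/16·R2.
Row 3 reduces to 0 = 1/2, a contradiction. The system is inconsistent.

no solution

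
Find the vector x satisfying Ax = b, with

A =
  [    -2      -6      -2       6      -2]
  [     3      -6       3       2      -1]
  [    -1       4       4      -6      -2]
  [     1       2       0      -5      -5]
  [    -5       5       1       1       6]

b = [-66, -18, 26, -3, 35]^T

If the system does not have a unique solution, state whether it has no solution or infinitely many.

Row-reduce the augmented matrix:
R1 ← R1 / (-2).
R2 ← R2 − 3·R1.
R3 ← R3 + 1·R1.
R4 ← R4 − 1·R1.
R5 ← R5 + 5·R1.
R2 ← R2 / (-15).
R1 ← R1 − 3·R2.
R3 ← R3 − 7·R2.
R4 ← R4 + 1·R2.
R5 ← R5 − 20·R2.
R3 ← R3 / (5).
R1 ← R1 − 1·R3.
R4 ← R4 + 1·R3.
R5 ← R5 − 6·R3.
R4 ← R4 / (-263/75).
R1 ← R1 + 2/75·R4.
R2 ← R2 + 11/15·R4.
R3 ← R3 + 58/75·R4.
R5 ← R5 − 398/75·R4.
R5 ← R5 / (-115/263).
R1 ← R1 − 216/263·R5.
R2 ← R2 − 417/263·R5.
R3 ← R3 − 215/263·R5.
R4 ← R4 − 473/263·R5.
Reading off the reduced rows gives x_1 = 4, x_2 = 4, x_3 = 2, x_4 = -3, x_5 = 6.

x_1 = 4, x_2 = 4, x_3 = 2, x_4 = -3, x_5 = 6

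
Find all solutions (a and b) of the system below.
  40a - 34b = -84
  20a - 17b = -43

no solution

Row-reduce:
R1 ← R1 / (40).
R2 ← R2 − 20·R1.
Row 2 reduces to 0 = -1, a contradiction. The system is inconsistent.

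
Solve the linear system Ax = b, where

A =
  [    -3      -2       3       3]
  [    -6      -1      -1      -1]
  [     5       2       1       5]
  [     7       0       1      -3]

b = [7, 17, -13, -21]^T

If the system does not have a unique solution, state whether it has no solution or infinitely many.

infinitely many solutions

Row-reduce:
R1 ← R1 / (-3).
R2 ← R2 + 6·R1.
R3 ← R3 − 5·R1.
R4 ← R4 − 7·R1.
R2 ← R2 / (3).
R1 ← R1 − 2/3·R2.
R3 ← R3 + 4/3·R2.
R4 ← R4 + 14/3·R2.
R3 ← R3 / (26/9).
R1 ← R1 − 5/9·R3.
R2 ← R2 + 7/3·R3.
R4 ← R4 + 26/9·R3.
Rank is 3 with 4 unknowns, leaving x_4 free.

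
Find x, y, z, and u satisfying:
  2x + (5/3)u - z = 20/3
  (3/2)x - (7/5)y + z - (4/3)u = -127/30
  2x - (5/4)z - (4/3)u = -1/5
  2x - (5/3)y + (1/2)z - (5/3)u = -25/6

Row-reduce the augmented matrix:
R1 ← R1 / (2).
R2 ← R2 − 3/2·R1.
R3 ← R3 − 2·R1.
R4 ← R4 − 2·R1.
R2 ← R2 / (-7/5).
R4 ← R4 + 5/3·R2.
R3 ← R3 / (-1/4).
R1 ← R1 + 1/2·R3.
R2 ← R2 + 5/4·R3.
R4 ← R4 + 7/12·R3.
R4 ← R4 / (1699/252).
R1 ← R1 − 41/6·R4.
R2 ← R2 − 1415/84·R4.
R3 ← R3 − 12·R4.
Reading off the reduced rows gives x = 2/3, y = 1/2, z = -4/3, u = 12/5.

x = 2/3, y = 1/2, z = -4/3, u = 12/5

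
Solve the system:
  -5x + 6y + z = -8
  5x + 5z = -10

infinitely many solutions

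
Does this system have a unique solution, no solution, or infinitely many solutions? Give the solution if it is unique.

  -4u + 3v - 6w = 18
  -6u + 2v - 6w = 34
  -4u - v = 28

u = -6, v = -4, w = -1

Row-reduce the augmented matrix:
R1 ← R1 / (-4).
R2 ← R2 + 6·R1.
R3 ← R3 + 4·R1.
R2 ← R2 / (-5/2).
R1 ← R1 + 3/4·R2.
R3 ← R3 + 4·R2.
R3 ← R3 / (6/5).
R1 ← R1 − 3/5·R3.
R2 ← R2 + 6/5·R3.
Reading off the reduced rows gives u = -6, v = -4, w = -1.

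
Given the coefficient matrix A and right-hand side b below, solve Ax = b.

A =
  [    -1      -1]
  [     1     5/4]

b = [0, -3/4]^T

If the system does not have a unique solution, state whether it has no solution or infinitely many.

Row-reduce the augmented matrix:
R1 ← R1 / (-1).
R2 ← R2 − 1·R1.
R2 ← R2 / (1/4).
R1 ← R1 − 1·R2.
Reading off the reduced rows gives x_1 = 3, x_2 = -3.

x_1 = 3, x_2 = -3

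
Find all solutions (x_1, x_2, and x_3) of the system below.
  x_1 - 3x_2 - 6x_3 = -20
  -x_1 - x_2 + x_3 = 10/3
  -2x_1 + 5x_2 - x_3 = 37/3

x_1 = -3, x_2 = 5/3, x_3 = 2

Row-reduce the augmented matrix:
R2 ← R2 + 1·R1.
R3 ← R3 + 2·R1.
R2 ← R2 / (-4).
R1 ← R1 + 3·R2.
R3 ← R3 + 1·R2.
R3 ← R3 / (-47/4).
R1 ← R1 + 9/4·R3.
R2 ← R2 − 5/4·R3.
Reading off the reduced rows gives x_1 = -3, x_2 = 5/3, x_3 = 2.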